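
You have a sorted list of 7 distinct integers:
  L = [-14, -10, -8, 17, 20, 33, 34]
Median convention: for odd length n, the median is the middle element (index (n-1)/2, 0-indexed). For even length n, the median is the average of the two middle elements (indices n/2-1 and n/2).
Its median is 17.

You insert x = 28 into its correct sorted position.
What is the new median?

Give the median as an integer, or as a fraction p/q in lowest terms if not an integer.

Old list (sorted, length 7): [-14, -10, -8, 17, 20, 33, 34]
Old median = 17
Insert x = 28
Old length odd (7). Middle was index 3 = 17.
New length even (8). New median = avg of two middle elements.
x = 28: 5 elements are < x, 2 elements are > x.
New sorted list: [-14, -10, -8, 17, 20, 28, 33, 34]
New median = 37/2

Answer: 37/2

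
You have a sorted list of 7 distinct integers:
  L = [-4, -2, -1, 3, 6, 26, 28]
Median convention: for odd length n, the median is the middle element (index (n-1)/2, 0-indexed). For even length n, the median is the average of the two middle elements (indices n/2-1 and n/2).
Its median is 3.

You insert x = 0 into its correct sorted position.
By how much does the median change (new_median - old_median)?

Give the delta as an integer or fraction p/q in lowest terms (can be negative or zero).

Answer: -3/2

Derivation:
Old median = 3
After inserting x = 0: new sorted = [-4, -2, -1, 0, 3, 6, 26, 28]
New median = 3/2
Delta = 3/2 - 3 = -3/2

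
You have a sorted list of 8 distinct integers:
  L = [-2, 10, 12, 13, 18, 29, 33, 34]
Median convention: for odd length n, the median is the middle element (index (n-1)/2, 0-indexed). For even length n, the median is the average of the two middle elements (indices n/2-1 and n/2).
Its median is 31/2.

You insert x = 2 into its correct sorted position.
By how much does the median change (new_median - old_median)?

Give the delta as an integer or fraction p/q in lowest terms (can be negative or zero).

Old median = 31/2
After inserting x = 2: new sorted = [-2, 2, 10, 12, 13, 18, 29, 33, 34]
New median = 13
Delta = 13 - 31/2 = -5/2

Answer: -5/2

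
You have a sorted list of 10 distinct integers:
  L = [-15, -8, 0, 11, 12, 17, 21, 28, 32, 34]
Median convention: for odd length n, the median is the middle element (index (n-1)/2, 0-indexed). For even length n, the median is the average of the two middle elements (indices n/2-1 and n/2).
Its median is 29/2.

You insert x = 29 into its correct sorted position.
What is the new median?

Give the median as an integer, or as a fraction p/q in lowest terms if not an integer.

Answer: 17

Derivation:
Old list (sorted, length 10): [-15, -8, 0, 11, 12, 17, 21, 28, 32, 34]
Old median = 29/2
Insert x = 29
Old length even (10). Middle pair: indices 4,5 = 12,17.
New length odd (11). New median = single middle element.
x = 29: 8 elements are < x, 2 elements are > x.
New sorted list: [-15, -8, 0, 11, 12, 17, 21, 28, 29, 32, 34]
New median = 17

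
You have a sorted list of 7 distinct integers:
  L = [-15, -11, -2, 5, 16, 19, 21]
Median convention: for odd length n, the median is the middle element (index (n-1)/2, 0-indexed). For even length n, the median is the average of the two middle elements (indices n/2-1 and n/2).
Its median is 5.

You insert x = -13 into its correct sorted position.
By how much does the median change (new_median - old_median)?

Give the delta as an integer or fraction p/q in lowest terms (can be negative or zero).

Old median = 5
After inserting x = -13: new sorted = [-15, -13, -11, -2, 5, 16, 19, 21]
New median = 3/2
Delta = 3/2 - 5 = -7/2

Answer: -7/2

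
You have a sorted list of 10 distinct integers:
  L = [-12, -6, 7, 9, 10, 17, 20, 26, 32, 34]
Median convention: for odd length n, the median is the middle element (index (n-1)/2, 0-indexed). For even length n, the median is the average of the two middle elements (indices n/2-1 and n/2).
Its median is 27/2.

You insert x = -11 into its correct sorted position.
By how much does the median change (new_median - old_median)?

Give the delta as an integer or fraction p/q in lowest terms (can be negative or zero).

Answer: -7/2

Derivation:
Old median = 27/2
After inserting x = -11: new sorted = [-12, -11, -6, 7, 9, 10, 17, 20, 26, 32, 34]
New median = 10
Delta = 10 - 27/2 = -7/2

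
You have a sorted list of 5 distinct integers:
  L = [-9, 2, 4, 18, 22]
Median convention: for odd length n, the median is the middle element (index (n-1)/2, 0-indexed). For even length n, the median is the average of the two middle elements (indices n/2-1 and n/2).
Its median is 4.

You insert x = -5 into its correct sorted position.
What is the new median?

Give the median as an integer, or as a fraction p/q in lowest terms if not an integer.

Answer: 3

Derivation:
Old list (sorted, length 5): [-9, 2, 4, 18, 22]
Old median = 4
Insert x = -5
Old length odd (5). Middle was index 2 = 4.
New length even (6). New median = avg of two middle elements.
x = -5: 1 elements are < x, 4 elements are > x.
New sorted list: [-9, -5, 2, 4, 18, 22]
New median = 3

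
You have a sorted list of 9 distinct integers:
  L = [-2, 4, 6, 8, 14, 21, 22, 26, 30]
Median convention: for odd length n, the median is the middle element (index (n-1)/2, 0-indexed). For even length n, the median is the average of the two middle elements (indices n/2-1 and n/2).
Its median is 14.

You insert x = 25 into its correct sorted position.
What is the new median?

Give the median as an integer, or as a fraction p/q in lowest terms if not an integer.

Answer: 35/2

Derivation:
Old list (sorted, length 9): [-2, 4, 6, 8, 14, 21, 22, 26, 30]
Old median = 14
Insert x = 25
Old length odd (9). Middle was index 4 = 14.
New length even (10). New median = avg of two middle elements.
x = 25: 7 elements are < x, 2 elements are > x.
New sorted list: [-2, 4, 6, 8, 14, 21, 22, 25, 26, 30]
New median = 35/2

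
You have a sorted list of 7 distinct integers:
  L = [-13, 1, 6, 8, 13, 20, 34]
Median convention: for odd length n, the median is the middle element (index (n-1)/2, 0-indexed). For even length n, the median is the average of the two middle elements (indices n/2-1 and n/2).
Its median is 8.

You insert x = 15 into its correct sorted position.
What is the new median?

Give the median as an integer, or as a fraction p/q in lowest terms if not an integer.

Answer: 21/2

Derivation:
Old list (sorted, length 7): [-13, 1, 6, 8, 13, 20, 34]
Old median = 8
Insert x = 15
Old length odd (7). Middle was index 3 = 8.
New length even (8). New median = avg of two middle elements.
x = 15: 5 elements are < x, 2 elements are > x.
New sorted list: [-13, 1, 6, 8, 13, 15, 20, 34]
New median = 21/2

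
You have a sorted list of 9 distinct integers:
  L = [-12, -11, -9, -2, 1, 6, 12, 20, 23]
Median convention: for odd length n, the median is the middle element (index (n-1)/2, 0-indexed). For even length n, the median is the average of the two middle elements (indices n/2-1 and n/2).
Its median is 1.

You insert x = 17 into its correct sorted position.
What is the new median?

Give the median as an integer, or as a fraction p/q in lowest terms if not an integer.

Old list (sorted, length 9): [-12, -11, -9, -2, 1, 6, 12, 20, 23]
Old median = 1
Insert x = 17
Old length odd (9). Middle was index 4 = 1.
New length even (10). New median = avg of two middle elements.
x = 17: 7 elements are < x, 2 elements are > x.
New sorted list: [-12, -11, -9, -2, 1, 6, 12, 17, 20, 23]
New median = 7/2

Answer: 7/2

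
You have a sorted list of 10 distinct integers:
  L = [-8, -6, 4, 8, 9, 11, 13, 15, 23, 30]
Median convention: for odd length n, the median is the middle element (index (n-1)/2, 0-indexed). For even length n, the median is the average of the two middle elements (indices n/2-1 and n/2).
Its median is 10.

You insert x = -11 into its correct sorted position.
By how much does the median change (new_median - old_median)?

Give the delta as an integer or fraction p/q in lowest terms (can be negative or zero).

Old median = 10
After inserting x = -11: new sorted = [-11, -8, -6, 4, 8, 9, 11, 13, 15, 23, 30]
New median = 9
Delta = 9 - 10 = -1

Answer: -1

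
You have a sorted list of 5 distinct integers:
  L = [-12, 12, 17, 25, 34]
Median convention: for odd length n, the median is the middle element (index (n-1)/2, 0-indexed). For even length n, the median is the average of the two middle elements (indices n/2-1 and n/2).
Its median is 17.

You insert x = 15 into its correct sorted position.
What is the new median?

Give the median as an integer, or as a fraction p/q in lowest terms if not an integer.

Old list (sorted, length 5): [-12, 12, 17, 25, 34]
Old median = 17
Insert x = 15
Old length odd (5). Middle was index 2 = 17.
New length even (6). New median = avg of two middle elements.
x = 15: 2 elements are < x, 3 elements are > x.
New sorted list: [-12, 12, 15, 17, 25, 34]
New median = 16

Answer: 16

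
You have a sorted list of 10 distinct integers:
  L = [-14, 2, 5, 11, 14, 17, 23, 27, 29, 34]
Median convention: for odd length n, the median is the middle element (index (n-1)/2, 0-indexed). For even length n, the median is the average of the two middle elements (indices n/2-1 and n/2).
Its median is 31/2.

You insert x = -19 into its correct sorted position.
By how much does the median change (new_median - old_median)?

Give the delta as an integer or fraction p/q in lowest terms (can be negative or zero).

Old median = 31/2
After inserting x = -19: new sorted = [-19, -14, 2, 5, 11, 14, 17, 23, 27, 29, 34]
New median = 14
Delta = 14 - 31/2 = -3/2

Answer: -3/2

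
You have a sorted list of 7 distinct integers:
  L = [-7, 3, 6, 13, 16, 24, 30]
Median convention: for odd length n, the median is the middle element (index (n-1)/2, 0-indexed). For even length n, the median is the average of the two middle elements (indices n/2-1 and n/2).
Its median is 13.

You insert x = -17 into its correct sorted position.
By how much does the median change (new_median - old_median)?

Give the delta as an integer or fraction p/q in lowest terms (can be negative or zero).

Answer: -7/2

Derivation:
Old median = 13
After inserting x = -17: new sorted = [-17, -7, 3, 6, 13, 16, 24, 30]
New median = 19/2
Delta = 19/2 - 13 = -7/2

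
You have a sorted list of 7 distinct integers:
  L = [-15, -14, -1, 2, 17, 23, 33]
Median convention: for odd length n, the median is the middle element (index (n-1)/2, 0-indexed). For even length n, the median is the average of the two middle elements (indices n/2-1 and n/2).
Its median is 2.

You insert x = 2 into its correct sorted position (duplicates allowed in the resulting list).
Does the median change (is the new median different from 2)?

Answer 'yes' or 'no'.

Answer: no

Derivation:
Old median = 2
Insert x = 2
New median = 2
Changed? no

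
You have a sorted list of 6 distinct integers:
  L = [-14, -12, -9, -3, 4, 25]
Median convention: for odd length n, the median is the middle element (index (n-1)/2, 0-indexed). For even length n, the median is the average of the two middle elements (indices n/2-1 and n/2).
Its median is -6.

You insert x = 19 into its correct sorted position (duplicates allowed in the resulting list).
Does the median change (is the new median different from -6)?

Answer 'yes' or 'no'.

Answer: yes

Derivation:
Old median = -6
Insert x = 19
New median = -3
Changed? yes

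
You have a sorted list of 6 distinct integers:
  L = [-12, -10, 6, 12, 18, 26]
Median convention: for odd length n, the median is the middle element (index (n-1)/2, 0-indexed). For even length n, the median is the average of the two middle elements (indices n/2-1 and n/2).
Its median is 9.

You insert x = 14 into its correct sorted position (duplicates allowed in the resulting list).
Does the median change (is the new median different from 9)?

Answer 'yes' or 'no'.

Answer: yes

Derivation:
Old median = 9
Insert x = 14
New median = 12
Changed? yes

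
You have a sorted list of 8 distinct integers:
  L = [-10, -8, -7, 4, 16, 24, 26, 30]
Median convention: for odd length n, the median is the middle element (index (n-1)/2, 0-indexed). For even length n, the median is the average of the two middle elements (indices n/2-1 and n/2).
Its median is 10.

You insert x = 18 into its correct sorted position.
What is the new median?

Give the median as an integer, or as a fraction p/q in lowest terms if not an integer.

Answer: 16

Derivation:
Old list (sorted, length 8): [-10, -8, -7, 4, 16, 24, 26, 30]
Old median = 10
Insert x = 18
Old length even (8). Middle pair: indices 3,4 = 4,16.
New length odd (9). New median = single middle element.
x = 18: 5 elements are < x, 3 elements are > x.
New sorted list: [-10, -8, -7, 4, 16, 18, 24, 26, 30]
New median = 16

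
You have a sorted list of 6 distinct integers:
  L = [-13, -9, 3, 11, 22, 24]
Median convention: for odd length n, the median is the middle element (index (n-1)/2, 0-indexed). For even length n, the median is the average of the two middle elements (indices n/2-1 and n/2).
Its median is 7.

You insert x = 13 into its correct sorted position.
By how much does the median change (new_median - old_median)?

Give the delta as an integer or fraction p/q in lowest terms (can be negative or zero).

Old median = 7
After inserting x = 13: new sorted = [-13, -9, 3, 11, 13, 22, 24]
New median = 11
Delta = 11 - 7 = 4

Answer: 4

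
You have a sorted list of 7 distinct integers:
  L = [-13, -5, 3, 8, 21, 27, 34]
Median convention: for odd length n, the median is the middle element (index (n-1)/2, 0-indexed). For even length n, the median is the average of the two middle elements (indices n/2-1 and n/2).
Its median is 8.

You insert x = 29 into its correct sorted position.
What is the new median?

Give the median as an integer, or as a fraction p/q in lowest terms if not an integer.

Old list (sorted, length 7): [-13, -5, 3, 8, 21, 27, 34]
Old median = 8
Insert x = 29
Old length odd (7). Middle was index 3 = 8.
New length even (8). New median = avg of two middle elements.
x = 29: 6 elements are < x, 1 elements are > x.
New sorted list: [-13, -5, 3, 8, 21, 27, 29, 34]
New median = 29/2

Answer: 29/2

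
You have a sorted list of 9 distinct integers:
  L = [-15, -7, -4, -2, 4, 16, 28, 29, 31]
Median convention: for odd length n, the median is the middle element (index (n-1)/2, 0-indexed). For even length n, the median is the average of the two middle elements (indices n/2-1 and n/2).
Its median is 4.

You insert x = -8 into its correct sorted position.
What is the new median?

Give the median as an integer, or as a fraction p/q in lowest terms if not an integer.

Answer: 1

Derivation:
Old list (sorted, length 9): [-15, -7, -4, -2, 4, 16, 28, 29, 31]
Old median = 4
Insert x = -8
Old length odd (9). Middle was index 4 = 4.
New length even (10). New median = avg of two middle elements.
x = -8: 1 elements are < x, 8 elements are > x.
New sorted list: [-15, -8, -7, -4, -2, 4, 16, 28, 29, 31]
New median = 1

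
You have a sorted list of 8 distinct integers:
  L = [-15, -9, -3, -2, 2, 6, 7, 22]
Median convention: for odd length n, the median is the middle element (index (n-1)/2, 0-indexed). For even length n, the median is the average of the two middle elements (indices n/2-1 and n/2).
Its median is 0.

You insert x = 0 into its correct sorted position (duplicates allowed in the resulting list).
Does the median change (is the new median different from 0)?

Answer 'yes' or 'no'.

Old median = 0
Insert x = 0
New median = 0
Changed? no

Answer: no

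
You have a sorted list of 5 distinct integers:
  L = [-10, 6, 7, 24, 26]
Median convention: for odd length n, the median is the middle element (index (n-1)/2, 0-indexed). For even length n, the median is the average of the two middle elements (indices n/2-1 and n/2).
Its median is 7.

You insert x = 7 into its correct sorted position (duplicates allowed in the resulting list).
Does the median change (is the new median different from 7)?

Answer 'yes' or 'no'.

Old median = 7
Insert x = 7
New median = 7
Changed? no

Answer: no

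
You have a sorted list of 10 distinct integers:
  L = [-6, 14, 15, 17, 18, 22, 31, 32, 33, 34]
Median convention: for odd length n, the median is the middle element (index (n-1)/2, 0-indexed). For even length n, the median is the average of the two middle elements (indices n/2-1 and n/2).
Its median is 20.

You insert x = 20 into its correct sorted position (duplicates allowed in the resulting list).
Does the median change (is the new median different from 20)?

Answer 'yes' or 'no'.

Answer: no

Derivation:
Old median = 20
Insert x = 20
New median = 20
Changed? no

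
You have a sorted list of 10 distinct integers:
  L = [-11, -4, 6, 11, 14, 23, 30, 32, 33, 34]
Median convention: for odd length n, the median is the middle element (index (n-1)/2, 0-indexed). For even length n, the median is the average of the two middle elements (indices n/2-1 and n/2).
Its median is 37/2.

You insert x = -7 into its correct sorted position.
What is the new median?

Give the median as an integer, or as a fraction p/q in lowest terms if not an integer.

Old list (sorted, length 10): [-11, -4, 6, 11, 14, 23, 30, 32, 33, 34]
Old median = 37/2
Insert x = -7
Old length even (10). Middle pair: indices 4,5 = 14,23.
New length odd (11). New median = single middle element.
x = -7: 1 elements are < x, 9 elements are > x.
New sorted list: [-11, -7, -4, 6, 11, 14, 23, 30, 32, 33, 34]
New median = 14

Answer: 14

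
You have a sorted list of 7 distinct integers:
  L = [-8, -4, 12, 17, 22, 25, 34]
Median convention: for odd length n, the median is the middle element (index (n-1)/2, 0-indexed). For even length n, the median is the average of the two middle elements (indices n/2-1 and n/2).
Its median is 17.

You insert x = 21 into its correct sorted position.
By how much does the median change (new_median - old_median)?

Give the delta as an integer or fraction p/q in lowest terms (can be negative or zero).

Old median = 17
After inserting x = 21: new sorted = [-8, -4, 12, 17, 21, 22, 25, 34]
New median = 19
Delta = 19 - 17 = 2

Answer: 2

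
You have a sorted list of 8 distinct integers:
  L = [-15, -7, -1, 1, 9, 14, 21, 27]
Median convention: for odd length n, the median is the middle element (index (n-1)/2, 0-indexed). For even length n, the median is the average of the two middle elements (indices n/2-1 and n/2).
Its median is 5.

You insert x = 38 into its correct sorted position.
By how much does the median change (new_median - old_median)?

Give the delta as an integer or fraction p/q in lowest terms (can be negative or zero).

Old median = 5
After inserting x = 38: new sorted = [-15, -7, -1, 1, 9, 14, 21, 27, 38]
New median = 9
Delta = 9 - 5 = 4

Answer: 4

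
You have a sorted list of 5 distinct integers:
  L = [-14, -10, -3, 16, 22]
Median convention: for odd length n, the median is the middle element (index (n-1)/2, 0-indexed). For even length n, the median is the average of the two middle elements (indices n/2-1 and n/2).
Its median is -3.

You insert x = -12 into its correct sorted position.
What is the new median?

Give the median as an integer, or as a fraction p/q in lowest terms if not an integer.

Answer: -13/2

Derivation:
Old list (sorted, length 5): [-14, -10, -3, 16, 22]
Old median = -3
Insert x = -12
Old length odd (5). Middle was index 2 = -3.
New length even (6). New median = avg of two middle elements.
x = -12: 1 elements are < x, 4 elements are > x.
New sorted list: [-14, -12, -10, -3, 16, 22]
New median = -13/2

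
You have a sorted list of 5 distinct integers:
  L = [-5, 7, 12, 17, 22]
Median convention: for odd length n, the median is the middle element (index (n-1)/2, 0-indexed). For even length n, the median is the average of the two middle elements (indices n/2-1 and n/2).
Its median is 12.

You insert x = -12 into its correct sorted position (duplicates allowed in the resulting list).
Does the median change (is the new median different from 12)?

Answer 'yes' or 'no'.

Answer: yes

Derivation:
Old median = 12
Insert x = -12
New median = 19/2
Changed? yes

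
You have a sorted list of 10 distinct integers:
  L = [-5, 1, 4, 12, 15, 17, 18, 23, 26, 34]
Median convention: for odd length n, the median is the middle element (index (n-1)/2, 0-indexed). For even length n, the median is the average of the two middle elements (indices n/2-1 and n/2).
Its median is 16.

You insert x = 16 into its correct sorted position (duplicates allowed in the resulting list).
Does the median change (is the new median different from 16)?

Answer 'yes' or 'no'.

Answer: no

Derivation:
Old median = 16
Insert x = 16
New median = 16
Changed? no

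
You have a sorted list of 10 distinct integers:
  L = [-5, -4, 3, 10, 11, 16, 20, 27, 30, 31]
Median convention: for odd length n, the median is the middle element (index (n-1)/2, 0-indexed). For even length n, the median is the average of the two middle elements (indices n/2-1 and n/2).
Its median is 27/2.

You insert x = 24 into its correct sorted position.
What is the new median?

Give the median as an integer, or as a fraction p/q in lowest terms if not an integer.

Answer: 16

Derivation:
Old list (sorted, length 10): [-5, -4, 3, 10, 11, 16, 20, 27, 30, 31]
Old median = 27/2
Insert x = 24
Old length even (10). Middle pair: indices 4,5 = 11,16.
New length odd (11). New median = single middle element.
x = 24: 7 elements are < x, 3 elements are > x.
New sorted list: [-5, -4, 3, 10, 11, 16, 20, 24, 27, 30, 31]
New median = 16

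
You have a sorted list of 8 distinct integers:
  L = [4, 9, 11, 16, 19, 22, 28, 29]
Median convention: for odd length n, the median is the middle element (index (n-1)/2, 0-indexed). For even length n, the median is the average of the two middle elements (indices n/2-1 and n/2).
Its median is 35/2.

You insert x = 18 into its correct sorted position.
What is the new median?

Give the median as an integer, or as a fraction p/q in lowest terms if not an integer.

Answer: 18

Derivation:
Old list (sorted, length 8): [4, 9, 11, 16, 19, 22, 28, 29]
Old median = 35/2
Insert x = 18
Old length even (8). Middle pair: indices 3,4 = 16,19.
New length odd (9). New median = single middle element.
x = 18: 4 elements are < x, 4 elements are > x.
New sorted list: [4, 9, 11, 16, 18, 19, 22, 28, 29]
New median = 18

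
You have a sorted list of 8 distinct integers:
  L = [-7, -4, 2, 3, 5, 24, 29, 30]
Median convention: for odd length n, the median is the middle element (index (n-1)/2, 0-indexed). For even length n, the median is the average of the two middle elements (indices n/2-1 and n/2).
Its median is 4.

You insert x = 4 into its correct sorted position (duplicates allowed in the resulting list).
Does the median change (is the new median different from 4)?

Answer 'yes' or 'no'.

Old median = 4
Insert x = 4
New median = 4
Changed? no

Answer: no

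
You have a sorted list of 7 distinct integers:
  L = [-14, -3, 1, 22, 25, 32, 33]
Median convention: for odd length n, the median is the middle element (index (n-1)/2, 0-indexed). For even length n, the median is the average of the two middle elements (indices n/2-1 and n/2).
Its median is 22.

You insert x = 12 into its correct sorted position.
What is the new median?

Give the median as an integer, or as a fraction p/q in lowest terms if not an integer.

Old list (sorted, length 7): [-14, -3, 1, 22, 25, 32, 33]
Old median = 22
Insert x = 12
Old length odd (7). Middle was index 3 = 22.
New length even (8). New median = avg of two middle elements.
x = 12: 3 elements are < x, 4 elements are > x.
New sorted list: [-14, -3, 1, 12, 22, 25, 32, 33]
New median = 17

Answer: 17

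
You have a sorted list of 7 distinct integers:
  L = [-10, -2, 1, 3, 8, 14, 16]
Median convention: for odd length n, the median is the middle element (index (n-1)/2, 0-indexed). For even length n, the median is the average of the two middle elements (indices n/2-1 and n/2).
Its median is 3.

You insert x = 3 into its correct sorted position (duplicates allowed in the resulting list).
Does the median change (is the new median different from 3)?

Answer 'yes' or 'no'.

Answer: no

Derivation:
Old median = 3
Insert x = 3
New median = 3
Changed? no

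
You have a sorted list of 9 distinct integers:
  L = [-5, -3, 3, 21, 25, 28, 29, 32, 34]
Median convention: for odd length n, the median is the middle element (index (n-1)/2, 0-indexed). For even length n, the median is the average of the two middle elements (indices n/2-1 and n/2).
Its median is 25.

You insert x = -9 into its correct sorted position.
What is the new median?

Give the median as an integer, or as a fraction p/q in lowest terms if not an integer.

Answer: 23

Derivation:
Old list (sorted, length 9): [-5, -3, 3, 21, 25, 28, 29, 32, 34]
Old median = 25
Insert x = -9
Old length odd (9). Middle was index 4 = 25.
New length even (10). New median = avg of two middle elements.
x = -9: 0 elements are < x, 9 elements are > x.
New sorted list: [-9, -5, -3, 3, 21, 25, 28, 29, 32, 34]
New median = 23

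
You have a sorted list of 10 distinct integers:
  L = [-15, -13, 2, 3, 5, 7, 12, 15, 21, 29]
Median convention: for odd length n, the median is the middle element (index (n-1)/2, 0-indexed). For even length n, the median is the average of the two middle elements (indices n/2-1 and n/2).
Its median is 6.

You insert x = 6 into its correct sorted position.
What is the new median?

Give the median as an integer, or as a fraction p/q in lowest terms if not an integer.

Answer: 6

Derivation:
Old list (sorted, length 10): [-15, -13, 2, 3, 5, 7, 12, 15, 21, 29]
Old median = 6
Insert x = 6
Old length even (10). Middle pair: indices 4,5 = 5,7.
New length odd (11). New median = single middle element.
x = 6: 5 elements are < x, 5 elements are > x.
New sorted list: [-15, -13, 2, 3, 5, 6, 7, 12, 15, 21, 29]
New median = 6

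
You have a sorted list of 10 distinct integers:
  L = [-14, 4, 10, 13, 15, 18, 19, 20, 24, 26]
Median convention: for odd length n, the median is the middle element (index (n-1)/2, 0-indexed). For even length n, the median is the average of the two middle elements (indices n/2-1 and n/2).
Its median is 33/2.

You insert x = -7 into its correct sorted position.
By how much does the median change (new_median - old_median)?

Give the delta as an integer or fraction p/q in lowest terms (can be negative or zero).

Old median = 33/2
After inserting x = -7: new sorted = [-14, -7, 4, 10, 13, 15, 18, 19, 20, 24, 26]
New median = 15
Delta = 15 - 33/2 = -3/2

Answer: -3/2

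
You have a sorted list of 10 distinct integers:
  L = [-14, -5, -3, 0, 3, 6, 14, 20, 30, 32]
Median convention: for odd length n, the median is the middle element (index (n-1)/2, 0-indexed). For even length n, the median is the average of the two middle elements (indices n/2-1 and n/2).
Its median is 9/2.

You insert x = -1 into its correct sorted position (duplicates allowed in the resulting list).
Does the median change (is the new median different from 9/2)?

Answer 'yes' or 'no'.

Old median = 9/2
Insert x = -1
New median = 3
Changed? yes

Answer: yes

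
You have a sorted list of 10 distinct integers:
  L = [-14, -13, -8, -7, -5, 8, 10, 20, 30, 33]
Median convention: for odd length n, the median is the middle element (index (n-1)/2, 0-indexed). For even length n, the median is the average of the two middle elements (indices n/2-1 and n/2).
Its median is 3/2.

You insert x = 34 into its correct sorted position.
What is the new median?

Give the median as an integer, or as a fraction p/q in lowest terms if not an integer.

Answer: 8

Derivation:
Old list (sorted, length 10): [-14, -13, -8, -7, -5, 8, 10, 20, 30, 33]
Old median = 3/2
Insert x = 34
Old length even (10). Middle pair: indices 4,5 = -5,8.
New length odd (11). New median = single middle element.
x = 34: 10 elements are < x, 0 elements are > x.
New sorted list: [-14, -13, -8, -7, -5, 8, 10, 20, 30, 33, 34]
New median = 8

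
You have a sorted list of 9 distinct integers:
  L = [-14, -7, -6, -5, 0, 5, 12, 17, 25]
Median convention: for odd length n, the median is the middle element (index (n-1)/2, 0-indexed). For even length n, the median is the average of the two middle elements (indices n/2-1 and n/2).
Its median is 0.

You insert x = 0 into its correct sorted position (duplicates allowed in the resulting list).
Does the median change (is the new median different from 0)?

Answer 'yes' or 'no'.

Answer: no

Derivation:
Old median = 0
Insert x = 0
New median = 0
Changed? no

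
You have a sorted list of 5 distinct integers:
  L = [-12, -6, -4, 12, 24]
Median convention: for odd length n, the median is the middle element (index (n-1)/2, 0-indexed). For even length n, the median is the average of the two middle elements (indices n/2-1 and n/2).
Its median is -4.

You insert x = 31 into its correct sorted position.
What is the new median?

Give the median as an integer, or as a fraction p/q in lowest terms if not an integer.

Old list (sorted, length 5): [-12, -6, -4, 12, 24]
Old median = -4
Insert x = 31
Old length odd (5). Middle was index 2 = -4.
New length even (6). New median = avg of two middle elements.
x = 31: 5 elements are < x, 0 elements are > x.
New sorted list: [-12, -6, -4, 12, 24, 31]
New median = 4

Answer: 4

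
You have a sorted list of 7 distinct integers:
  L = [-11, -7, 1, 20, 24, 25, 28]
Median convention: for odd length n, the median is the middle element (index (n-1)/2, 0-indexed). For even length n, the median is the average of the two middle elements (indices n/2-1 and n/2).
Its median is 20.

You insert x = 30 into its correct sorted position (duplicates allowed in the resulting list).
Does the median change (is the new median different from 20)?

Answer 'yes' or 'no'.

Old median = 20
Insert x = 30
New median = 22
Changed? yes

Answer: yes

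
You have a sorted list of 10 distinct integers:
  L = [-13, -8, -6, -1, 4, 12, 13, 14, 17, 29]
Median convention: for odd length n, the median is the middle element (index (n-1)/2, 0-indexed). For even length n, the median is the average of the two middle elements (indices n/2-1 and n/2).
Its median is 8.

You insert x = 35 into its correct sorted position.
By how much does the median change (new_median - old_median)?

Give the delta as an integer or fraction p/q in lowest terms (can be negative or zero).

Old median = 8
After inserting x = 35: new sorted = [-13, -8, -6, -1, 4, 12, 13, 14, 17, 29, 35]
New median = 12
Delta = 12 - 8 = 4

Answer: 4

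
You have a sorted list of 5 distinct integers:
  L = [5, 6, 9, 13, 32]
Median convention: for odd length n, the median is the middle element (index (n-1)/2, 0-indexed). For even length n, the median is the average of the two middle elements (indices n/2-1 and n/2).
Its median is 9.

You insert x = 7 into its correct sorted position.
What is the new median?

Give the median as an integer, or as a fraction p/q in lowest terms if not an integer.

Old list (sorted, length 5): [5, 6, 9, 13, 32]
Old median = 9
Insert x = 7
Old length odd (5). Middle was index 2 = 9.
New length even (6). New median = avg of two middle elements.
x = 7: 2 elements are < x, 3 elements are > x.
New sorted list: [5, 6, 7, 9, 13, 32]
New median = 8

Answer: 8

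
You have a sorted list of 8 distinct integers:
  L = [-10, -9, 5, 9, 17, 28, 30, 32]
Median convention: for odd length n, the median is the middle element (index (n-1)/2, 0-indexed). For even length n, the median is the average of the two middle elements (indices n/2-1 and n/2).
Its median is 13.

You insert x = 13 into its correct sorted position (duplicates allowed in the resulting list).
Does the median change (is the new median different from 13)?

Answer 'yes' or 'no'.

Old median = 13
Insert x = 13
New median = 13
Changed? no

Answer: no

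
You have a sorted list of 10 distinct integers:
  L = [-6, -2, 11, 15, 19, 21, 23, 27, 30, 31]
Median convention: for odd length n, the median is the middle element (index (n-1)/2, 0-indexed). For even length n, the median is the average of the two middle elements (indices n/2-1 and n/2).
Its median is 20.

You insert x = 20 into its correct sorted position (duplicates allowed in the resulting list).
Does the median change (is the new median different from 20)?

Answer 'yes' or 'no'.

Old median = 20
Insert x = 20
New median = 20
Changed? no

Answer: no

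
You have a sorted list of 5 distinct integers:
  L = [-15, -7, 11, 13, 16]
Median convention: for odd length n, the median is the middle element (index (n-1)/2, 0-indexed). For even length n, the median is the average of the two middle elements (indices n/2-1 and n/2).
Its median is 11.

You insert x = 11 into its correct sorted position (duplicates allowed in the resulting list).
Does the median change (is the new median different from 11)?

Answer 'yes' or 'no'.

Old median = 11
Insert x = 11
New median = 11
Changed? no

Answer: no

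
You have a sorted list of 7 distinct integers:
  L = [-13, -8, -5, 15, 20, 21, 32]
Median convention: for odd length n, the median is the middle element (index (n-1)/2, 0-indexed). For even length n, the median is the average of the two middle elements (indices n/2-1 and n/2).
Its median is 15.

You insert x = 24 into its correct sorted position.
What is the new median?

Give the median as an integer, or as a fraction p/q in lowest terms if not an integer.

Answer: 35/2

Derivation:
Old list (sorted, length 7): [-13, -8, -5, 15, 20, 21, 32]
Old median = 15
Insert x = 24
Old length odd (7). Middle was index 3 = 15.
New length even (8). New median = avg of two middle elements.
x = 24: 6 elements are < x, 1 elements are > x.
New sorted list: [-13, -8, -5, 15, 20, 21, 24, 32]
New median = 35/2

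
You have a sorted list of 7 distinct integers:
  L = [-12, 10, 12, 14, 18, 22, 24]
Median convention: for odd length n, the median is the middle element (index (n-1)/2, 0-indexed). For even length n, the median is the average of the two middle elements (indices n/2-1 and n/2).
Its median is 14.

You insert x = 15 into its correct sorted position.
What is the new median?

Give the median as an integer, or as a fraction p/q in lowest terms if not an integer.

Answer: 29/2

Derivation:
Old list (sorted, length 7): [-12, 10, 12, 14, 18, 22, 24]
Old median = 14
Insert x = 15
Old length odd (7). Middle was index 3 = 14.
New length even (8). New median = avg of two middle elements.
x = 15: 4 elements are < x, 3 elements are > x.
New sorted list: [-12, 10, 12, 14, 15, 18, 22, 24]
New median = 29/2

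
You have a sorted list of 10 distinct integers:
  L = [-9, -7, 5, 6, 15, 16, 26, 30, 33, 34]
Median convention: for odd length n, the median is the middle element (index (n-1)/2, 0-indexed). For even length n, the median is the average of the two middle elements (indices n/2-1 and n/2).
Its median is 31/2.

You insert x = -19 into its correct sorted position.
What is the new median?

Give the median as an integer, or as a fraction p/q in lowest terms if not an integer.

Answer: 15

Derivation:
Old list (sorted, length 10): [-9, -7, 5, 6, 15, 16, 26, 30, 33, 34]
Old median = 31/2
Insert x = -19
Old length even (10). Middle pair: indices 4,5 = 15,16.
New length odd (11). New median = single middle element.
x = -19: 0 elements are < x, 10 elements are > x.
New sorted list: [-19, -9, -7, 5, 6, 15, 16, 26, 30, 33, 34]
New median = 15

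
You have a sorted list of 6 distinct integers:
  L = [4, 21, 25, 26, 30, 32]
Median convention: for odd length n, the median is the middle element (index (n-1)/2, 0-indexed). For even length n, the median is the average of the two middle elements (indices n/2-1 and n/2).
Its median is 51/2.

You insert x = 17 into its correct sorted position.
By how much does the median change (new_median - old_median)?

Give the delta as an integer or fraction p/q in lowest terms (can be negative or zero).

Old median = 51/2
After inserting x = 17: new sorted = [4, 17, 21, 25, 26, 30, 32]
New median = 25
Delta = 25 - 51/2 = -1/2

Answer: -1/2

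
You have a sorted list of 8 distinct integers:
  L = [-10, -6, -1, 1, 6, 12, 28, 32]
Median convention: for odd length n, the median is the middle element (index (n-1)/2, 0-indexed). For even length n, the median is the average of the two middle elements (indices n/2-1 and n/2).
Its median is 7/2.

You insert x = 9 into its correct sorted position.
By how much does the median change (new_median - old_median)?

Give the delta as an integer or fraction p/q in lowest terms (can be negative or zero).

Old median = 7/2
After inserting x = 9: new sorted = [-10, -6, -1, 1, 6, 9, 12, 28, 32]
New median = 6
Delta = 6 - 7/2 = 5/2

Answer: 5/2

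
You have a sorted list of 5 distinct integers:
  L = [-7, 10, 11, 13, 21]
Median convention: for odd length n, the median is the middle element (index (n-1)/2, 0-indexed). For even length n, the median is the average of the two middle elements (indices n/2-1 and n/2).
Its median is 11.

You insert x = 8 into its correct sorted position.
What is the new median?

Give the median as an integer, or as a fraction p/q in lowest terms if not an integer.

Old list (sorted, length 5): [-7, 10, 11, 13, 21]
Old median = 11
Insert x = 8
Old length odd (5). Middle was index 2 = 11.
New length even (6). New median = avg of two middle elements.
x = 8: 1 elements are < x, 4 elements are > x.
New sorted list: [-7, 8, 10, 11, 13, 21]
New median = 21/2

Answer: 21/2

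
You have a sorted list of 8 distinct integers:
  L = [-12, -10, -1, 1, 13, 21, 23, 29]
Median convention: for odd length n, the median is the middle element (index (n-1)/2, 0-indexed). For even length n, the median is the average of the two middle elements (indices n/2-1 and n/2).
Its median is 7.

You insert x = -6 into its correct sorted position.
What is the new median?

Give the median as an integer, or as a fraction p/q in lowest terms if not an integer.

Old list (sorted, length 8): [-12, -10, -1, 1, 13, 21, 23, 29]
Old median = 7
Insert x = -6
Old length even (8). Middle pair: indices 3,4 = 1,13.
New length odd (9). New median = single middle element.
x = -6: 2 elements are < x, 6 elements are > x.
New sorted list: [-12, -10, -6, -1, 1, 13, 21, 23, 29]
New median = 1

Answer: 1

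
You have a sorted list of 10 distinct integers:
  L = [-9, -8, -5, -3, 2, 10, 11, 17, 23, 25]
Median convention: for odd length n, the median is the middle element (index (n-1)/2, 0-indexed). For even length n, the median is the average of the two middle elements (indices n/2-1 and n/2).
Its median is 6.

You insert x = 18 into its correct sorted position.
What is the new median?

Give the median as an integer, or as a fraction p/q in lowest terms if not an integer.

Answer: 10

Derivation:
Old list (sorted, length 10): [-9, -8, -5, -3, 2, 10, 11, 17, 23, 25]
Old median = 6
Insert x = 18
Old length even (10). Middle pair: indices 4,5 = 2,10.
New length odd (11). New median = single middle element.
x = 18: 8 elements are < x, 2 elements are > x.
New sorted list: [-9, -8, -5, -3, 2, 10, 11, 17, 18, 23, 25]
New median = 10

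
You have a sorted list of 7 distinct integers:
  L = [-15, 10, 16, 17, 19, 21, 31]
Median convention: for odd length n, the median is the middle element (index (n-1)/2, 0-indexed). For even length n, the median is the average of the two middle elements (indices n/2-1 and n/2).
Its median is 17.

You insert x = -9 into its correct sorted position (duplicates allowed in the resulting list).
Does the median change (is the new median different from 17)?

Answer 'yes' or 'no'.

Old median = 17
Insert x = -9
New median = 33/2
Changed? yes

Answer: yes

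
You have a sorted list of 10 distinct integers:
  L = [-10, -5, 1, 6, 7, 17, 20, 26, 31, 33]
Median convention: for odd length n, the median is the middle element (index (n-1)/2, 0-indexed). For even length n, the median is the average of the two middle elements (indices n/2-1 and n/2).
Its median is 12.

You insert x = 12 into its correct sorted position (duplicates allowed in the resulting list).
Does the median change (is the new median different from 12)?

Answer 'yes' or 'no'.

Answer: no

Derivation:
Old median = 12
Insert x = 12
New median = 12
Changed? no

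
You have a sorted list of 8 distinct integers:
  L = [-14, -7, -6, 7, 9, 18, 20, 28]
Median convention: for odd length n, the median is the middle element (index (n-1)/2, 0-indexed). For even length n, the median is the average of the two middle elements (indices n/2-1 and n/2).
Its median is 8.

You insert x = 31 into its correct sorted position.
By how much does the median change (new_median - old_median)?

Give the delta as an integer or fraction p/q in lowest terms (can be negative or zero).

Answer: 1

Derivation:
Old median = 8
After inserting x = 31: new sorted = [-14, -7, -6, 7, 9, 18, 20, 28, 31]
New median = 9
Delta = 9 - 8 = 1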